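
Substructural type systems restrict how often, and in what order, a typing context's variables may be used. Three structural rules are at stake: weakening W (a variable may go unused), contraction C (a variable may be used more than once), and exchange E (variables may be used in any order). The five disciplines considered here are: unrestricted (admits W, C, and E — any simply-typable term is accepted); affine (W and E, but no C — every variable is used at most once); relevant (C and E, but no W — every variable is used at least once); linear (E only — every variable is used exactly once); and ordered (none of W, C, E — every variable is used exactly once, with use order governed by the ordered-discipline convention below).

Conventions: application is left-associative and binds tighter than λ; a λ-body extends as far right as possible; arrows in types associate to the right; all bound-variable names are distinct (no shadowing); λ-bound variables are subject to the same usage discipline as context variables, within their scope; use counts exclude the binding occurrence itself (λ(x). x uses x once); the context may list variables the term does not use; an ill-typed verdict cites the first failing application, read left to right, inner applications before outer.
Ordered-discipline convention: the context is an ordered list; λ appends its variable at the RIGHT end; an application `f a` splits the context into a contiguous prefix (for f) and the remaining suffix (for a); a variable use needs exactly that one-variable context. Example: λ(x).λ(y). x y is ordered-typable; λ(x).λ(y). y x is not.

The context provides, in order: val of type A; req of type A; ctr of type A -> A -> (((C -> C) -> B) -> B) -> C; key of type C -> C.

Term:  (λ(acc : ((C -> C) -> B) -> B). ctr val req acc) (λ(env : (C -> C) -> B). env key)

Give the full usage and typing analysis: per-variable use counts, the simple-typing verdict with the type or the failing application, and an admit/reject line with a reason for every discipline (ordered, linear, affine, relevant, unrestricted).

variable uses: val: 1; req: 1; ctr: 1; key: 1; acc (λ-bound): 1; env (λ-bound): 1
uses in reading order: ctr, val, req, acc, env, key
typing: well-typed at C
ordered: ✗, no ordered split (uses run ctr, val, req, acc, env, key)
linear: ✓, single use per variable (val, req, ctr, key, acc, env)
affine: ✓, no duplicate uses among val, req, ctr, key, acc, env
relevant: ✓, val, req, ctr, key, acc, env: all used, weakening unneeded
unrestricted: ✓, simply typable at C; W, C, E all held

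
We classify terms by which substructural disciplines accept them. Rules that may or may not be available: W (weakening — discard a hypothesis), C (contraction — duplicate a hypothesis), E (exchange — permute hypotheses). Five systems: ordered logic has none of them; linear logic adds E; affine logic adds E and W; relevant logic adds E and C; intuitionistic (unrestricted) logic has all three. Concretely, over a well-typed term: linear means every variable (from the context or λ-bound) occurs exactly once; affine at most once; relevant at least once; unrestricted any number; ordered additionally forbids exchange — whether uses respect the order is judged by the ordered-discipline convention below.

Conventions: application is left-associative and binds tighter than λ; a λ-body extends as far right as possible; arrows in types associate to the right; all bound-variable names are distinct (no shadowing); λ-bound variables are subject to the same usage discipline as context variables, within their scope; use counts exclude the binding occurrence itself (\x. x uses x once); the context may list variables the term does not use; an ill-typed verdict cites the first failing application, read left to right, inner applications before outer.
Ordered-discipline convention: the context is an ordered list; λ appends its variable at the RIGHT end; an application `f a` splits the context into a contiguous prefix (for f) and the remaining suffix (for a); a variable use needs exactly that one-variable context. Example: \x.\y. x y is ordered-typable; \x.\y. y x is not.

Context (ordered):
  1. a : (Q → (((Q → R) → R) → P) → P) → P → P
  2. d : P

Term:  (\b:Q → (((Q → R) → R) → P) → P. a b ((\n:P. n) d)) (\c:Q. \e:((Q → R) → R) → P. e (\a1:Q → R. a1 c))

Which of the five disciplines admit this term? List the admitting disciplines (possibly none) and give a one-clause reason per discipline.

admitted in: linear, affine, relevant, unrestricted
variable uses: a: 1; d: 1; b (λ-bound): 1; n (λ-bound): 1; c (λ-bound): 1; e (λ-bound): 1; a1 (λ-bound): 1
uses in reading order: a, b, n, d, e, a1, c
typing: the term checks, with type P
ordered ✗ (use order a, b, n, d, e, a1, c needs exchange)
linear ✓ (a, d, b, n, c, e, a1: one use apiece)
affine ✓ (no duplicate uses among a, d, b, n, c, e, a1)
relevant ✓ (a, d, b, n, c, e, a1: all used, weakening unneeded)
unrestricted ✓ (type-checks (P) and nothing is barred)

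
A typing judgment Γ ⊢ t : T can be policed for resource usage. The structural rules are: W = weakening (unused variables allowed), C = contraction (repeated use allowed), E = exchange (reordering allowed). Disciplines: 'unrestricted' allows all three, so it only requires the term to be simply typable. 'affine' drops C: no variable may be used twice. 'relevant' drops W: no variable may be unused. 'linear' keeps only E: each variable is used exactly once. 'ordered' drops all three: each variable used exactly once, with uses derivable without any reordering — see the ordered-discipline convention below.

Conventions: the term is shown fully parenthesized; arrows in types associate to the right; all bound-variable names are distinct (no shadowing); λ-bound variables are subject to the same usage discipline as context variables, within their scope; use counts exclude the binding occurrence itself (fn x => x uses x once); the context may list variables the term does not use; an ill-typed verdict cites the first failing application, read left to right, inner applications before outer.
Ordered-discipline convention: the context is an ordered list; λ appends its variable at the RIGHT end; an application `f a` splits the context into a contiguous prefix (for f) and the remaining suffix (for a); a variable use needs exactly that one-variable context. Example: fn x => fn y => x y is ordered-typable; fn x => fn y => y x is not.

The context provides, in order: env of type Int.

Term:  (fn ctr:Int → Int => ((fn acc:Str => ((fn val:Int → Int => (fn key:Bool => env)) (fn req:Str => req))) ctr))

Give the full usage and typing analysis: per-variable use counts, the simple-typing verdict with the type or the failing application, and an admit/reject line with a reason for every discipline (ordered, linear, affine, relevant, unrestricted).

usage: env: 1, ctr [bound]: 1, acc [bound]: 0, val [bound]: 0, key [bound]: 0, req [bound]: 1
use order (left to right): env, req, ctr
typing: ill-typed: an argument Str → Str mismatches the expected Int → Int
ordered: ✗ — not simply typable
linear: ✗ — fails simple typing
affine: ✗ — a type mismatch blocks all five
relevant: ✗ — the type mismatch rejects it
unrestricted: ✗ — not simply typable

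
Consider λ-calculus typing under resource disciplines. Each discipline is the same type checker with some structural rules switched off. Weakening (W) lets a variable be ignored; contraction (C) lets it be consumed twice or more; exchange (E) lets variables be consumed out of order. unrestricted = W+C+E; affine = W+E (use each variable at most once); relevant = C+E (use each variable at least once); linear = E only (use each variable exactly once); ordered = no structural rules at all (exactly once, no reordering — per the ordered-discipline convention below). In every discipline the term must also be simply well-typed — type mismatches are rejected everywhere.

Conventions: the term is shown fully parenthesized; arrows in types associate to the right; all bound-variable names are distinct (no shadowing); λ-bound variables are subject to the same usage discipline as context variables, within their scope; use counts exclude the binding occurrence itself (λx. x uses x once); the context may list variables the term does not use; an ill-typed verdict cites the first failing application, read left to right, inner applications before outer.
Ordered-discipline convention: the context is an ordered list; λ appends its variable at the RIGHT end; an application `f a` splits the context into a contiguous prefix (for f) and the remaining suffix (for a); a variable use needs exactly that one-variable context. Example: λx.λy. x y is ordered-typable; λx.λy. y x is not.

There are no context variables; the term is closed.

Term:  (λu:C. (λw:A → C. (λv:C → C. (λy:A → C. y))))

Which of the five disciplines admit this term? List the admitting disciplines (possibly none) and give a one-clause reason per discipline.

admitted by: affine, unrestricted
usage: u (λ-bound): 0×; w (λ-bound): 0×; v (λ-bound): 0×; y (λ-bound): 1×
use order (left to right): y
typing: well-typed at C → (A → C) → (C → C) → (A → C) → A → C
ordered: ✗ — u, w, v never used (weakening)
linear: ✗ — u, w, v never used (weakening)
affine: ✓ — no duplicate uses among u, w, v, y
relevant: ✗ — u, w, v never used (weakening)
unrestricted: ✓ — typability at C → (A → C) → (C → C) → (A → C) → A → C is all that's needed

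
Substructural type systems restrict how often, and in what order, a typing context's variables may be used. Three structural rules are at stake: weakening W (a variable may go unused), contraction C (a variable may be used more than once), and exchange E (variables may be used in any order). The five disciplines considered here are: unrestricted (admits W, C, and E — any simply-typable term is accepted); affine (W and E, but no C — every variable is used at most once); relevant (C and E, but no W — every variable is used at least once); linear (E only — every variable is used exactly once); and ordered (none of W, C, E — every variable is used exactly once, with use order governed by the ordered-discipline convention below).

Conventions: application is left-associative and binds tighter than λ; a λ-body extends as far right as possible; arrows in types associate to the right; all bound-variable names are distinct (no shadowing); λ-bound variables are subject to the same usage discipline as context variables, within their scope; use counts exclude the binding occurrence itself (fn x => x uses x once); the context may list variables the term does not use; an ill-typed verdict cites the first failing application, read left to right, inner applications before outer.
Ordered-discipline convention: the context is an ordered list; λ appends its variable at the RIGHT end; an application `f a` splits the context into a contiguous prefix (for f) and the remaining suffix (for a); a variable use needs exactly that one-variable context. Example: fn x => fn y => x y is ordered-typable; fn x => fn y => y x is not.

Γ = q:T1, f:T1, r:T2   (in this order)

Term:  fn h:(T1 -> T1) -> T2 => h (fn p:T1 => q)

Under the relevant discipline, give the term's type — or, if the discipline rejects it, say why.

not well-typed under relevant — f, r, p never used (weakening)
counts: q=1, f=0, r=0, h (bound)=1, p (bound)=0
use order (left to right): h, q
typing: well-typed — term : ((T1 -> T1) -> T2) -> T2
summary: ordered ✗, linear ✗, affine ✓, relevant ✗, unrestricted ✓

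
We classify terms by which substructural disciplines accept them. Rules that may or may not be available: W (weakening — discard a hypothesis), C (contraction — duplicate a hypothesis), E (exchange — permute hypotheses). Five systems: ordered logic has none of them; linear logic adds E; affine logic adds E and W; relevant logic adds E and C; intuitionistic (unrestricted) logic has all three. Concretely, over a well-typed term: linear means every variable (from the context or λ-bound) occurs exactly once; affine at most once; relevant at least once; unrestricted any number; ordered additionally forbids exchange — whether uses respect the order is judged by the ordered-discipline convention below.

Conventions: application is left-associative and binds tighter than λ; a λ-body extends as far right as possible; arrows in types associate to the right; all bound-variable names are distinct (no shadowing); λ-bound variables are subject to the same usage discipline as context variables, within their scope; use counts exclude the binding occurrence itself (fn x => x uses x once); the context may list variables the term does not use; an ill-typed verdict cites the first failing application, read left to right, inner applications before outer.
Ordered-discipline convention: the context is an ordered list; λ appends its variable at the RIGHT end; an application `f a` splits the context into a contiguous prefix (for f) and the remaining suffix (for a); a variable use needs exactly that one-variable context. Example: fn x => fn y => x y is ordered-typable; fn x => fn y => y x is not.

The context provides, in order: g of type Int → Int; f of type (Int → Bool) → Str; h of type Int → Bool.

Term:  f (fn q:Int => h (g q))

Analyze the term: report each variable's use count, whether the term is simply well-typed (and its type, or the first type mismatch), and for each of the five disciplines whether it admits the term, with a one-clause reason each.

counts: g ×1; f ×1; h ×1; q (λ-bound) ×1
order of uses: f, h, g, q
typing: ✓ — Str
ordered ✗ (no contiguous prefix/suffix split fits f, h, g, q)
linear ✓ (each of g, f, h, q used exactly once)
affine ✓ (at most one use each (g, f, h, q))
relevant ✓ (every one of g, f, h, q appears)
unrestricted ✓ (typability at Str is all that's needed)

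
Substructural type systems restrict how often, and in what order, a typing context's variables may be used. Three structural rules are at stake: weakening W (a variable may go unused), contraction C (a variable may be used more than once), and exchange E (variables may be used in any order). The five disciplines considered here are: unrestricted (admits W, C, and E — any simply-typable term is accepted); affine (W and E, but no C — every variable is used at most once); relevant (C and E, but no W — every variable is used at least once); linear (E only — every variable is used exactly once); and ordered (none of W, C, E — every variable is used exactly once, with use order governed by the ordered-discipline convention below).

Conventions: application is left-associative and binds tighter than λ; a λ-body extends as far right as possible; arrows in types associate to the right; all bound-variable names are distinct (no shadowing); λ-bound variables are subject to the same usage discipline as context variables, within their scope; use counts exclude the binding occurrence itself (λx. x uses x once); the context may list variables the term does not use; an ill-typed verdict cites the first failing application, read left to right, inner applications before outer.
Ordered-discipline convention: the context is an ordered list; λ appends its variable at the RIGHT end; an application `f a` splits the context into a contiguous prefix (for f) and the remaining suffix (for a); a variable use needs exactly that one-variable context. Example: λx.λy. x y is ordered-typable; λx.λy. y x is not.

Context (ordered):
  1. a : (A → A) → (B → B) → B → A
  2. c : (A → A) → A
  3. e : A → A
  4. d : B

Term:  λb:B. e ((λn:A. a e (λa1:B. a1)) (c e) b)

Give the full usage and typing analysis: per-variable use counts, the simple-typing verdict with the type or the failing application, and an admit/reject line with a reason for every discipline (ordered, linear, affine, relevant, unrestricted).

variable uses: a ×1; c ×1; e ×3; d ×0; b (bound) ×1; n (bound) ×0; a1 (bound) ×1
use order (left to right): e, a, e, a1, c, e, b
typing: the term checks, with type B → A
ordered: ✗ — needs contraction — e ×3; unused: d, n — weakening required
linear: ✗ — needs contraction — e ×3; unused: d, n — weakening required
affine: ✗ — needs contraction — e ×3
relevant: ✗ — unused: d, n — weakening required
unrestricted: ✓ — well-typed at B → A; no restrictions here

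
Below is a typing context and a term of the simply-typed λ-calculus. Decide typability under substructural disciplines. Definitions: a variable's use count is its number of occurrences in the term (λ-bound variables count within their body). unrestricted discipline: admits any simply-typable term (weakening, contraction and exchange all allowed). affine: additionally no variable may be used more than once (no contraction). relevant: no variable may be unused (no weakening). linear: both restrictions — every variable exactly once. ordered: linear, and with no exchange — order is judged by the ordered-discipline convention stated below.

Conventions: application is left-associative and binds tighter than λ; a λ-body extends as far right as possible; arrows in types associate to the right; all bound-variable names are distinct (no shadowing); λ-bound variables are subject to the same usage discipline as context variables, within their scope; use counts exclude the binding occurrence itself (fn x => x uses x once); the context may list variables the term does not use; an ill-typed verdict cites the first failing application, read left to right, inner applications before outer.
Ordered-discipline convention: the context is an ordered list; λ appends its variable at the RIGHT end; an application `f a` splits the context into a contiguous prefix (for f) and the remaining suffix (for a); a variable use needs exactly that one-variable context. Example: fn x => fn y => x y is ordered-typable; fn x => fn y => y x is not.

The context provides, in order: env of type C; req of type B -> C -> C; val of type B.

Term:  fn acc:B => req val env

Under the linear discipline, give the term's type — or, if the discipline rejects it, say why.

not well-typed under linear — acc never used (weakening)
counts: env: 1, req: 1, val: 1, acc (λ-bound): 0
use order (left to right): req, val, env
typing: well-typed — term : B -> C
per-discipline verdicts: ordered ✗; linear ✗; affine ✓; relevant ✗; unrestricted ✓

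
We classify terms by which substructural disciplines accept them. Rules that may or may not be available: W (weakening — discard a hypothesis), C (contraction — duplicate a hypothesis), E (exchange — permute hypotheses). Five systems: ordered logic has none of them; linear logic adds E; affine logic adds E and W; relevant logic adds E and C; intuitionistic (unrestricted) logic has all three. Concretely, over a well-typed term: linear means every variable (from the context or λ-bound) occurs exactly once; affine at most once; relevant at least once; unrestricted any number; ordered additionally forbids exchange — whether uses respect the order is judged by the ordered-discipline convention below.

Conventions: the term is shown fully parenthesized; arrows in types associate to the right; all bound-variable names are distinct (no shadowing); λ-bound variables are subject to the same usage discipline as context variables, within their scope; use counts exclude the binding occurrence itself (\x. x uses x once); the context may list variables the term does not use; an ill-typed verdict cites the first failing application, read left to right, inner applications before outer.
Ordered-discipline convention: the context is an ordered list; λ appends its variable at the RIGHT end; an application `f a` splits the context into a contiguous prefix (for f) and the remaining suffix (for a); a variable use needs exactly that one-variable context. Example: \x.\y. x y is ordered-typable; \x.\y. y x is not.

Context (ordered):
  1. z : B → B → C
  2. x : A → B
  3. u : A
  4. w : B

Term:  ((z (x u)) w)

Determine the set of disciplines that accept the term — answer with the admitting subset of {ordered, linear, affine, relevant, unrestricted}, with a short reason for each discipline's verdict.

admitted by: ordered, linear, affine, relevant, unrestricted
usage: z ×1, x ×1, u ×1, w ×1
use order (left to right): z, x, u, w
typing: well-typed at C
ordered ✓ (z, x, u, w: once each, no exchange needed)
linear ✓ (each of z, x, u, w used exactly once)
affine ✓ (no duplicate uses among z, x, u, w)
relevant ✓ (at least one use each (z, x, u, w))
unrestricted ✓ (type-checks (C) and nothing is barred)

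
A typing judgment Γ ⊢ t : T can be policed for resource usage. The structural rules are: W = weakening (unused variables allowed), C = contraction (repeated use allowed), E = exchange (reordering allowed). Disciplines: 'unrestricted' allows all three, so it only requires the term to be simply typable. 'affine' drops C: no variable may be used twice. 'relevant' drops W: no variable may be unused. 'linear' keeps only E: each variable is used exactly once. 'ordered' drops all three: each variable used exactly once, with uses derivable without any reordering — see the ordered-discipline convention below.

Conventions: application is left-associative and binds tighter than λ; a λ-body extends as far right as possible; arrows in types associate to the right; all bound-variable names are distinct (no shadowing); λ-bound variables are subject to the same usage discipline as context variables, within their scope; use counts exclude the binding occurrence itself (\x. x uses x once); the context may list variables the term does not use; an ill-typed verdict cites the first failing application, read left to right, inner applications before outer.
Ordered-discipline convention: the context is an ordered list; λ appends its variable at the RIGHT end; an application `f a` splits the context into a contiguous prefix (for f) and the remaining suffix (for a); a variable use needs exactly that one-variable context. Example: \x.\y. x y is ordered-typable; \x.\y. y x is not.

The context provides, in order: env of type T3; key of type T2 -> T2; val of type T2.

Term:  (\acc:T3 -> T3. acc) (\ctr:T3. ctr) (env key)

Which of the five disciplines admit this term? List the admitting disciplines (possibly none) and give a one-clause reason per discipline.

accepted by: none
use counts: env: 1, key: 1, val: 0, acc (bound): 1, ctr (bound): 1
left-to-right use order: acc, ctr, env, key
typing: ill-typed: non-arrow in function slot: T3
ordered: ✗, a type mismatch blocks all five
linear: ✗, the type mismatch rejects it
affine: ✗, not simply typable
relevant: ✗, fails simple typing
unrestricted: ✗, a type mismatch blocks all five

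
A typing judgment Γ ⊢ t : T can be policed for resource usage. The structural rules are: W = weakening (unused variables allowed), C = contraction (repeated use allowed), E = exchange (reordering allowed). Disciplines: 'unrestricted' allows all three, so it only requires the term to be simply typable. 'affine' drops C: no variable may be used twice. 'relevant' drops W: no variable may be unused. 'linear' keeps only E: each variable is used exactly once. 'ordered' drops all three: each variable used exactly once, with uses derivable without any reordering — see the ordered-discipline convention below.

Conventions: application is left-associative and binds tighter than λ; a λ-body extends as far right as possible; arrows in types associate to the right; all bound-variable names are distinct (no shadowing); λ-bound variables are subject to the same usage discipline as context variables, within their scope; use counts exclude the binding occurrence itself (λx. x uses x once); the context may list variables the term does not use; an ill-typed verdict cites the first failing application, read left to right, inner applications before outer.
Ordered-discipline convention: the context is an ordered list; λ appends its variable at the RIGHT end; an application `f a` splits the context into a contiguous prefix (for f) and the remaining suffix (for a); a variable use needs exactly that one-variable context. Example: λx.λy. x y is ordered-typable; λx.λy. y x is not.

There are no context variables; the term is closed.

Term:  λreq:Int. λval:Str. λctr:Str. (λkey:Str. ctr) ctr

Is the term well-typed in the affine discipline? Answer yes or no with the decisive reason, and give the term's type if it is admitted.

no — uses contraction: ctr ×2
use counts: req (bound)=0; val (bound)=0; ctr (bound)=2; key (bound)=0
use order (left to right): ctr, ctr
typing: ✓ — Int -> Str -> Str -> Str
across the five disciplines: ordered ✗ · linear ✗ · affine ✗ · relevant ✗ · unrestricted ✓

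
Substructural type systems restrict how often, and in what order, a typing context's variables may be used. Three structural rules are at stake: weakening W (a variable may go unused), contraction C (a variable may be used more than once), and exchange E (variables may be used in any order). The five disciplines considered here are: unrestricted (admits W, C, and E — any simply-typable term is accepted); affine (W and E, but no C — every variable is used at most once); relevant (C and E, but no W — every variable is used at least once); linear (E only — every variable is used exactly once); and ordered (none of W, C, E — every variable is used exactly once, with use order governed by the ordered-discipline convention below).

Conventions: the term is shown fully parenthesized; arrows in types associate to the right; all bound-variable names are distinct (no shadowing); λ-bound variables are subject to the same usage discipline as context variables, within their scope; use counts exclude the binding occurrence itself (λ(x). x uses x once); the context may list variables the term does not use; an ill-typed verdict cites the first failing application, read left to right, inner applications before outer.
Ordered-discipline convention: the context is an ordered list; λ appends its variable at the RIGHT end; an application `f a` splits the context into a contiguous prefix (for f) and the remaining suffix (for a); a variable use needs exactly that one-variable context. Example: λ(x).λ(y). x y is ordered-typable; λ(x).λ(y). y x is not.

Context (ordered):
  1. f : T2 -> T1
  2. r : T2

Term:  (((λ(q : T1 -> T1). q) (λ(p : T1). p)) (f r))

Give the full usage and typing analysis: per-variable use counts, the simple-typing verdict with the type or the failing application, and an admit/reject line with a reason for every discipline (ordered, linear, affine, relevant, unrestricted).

counts: f ×1; r ×1; q (bound) ×1; p (bound) ×1
order of uses: q, p, f, r
typing: the term checks, with type T1
ordered: ✓, f, r, q, p: once each, no exchange needed
linear: ✓, f, r, q, p: one use apiece
affine: ✓, f, r, q, p: no repeats, contraction unneeded
relevant: ✓, f, r, q, p: all used, weakening unneeded
unrestricted: ✓, type-checks (T1) and nothing is barred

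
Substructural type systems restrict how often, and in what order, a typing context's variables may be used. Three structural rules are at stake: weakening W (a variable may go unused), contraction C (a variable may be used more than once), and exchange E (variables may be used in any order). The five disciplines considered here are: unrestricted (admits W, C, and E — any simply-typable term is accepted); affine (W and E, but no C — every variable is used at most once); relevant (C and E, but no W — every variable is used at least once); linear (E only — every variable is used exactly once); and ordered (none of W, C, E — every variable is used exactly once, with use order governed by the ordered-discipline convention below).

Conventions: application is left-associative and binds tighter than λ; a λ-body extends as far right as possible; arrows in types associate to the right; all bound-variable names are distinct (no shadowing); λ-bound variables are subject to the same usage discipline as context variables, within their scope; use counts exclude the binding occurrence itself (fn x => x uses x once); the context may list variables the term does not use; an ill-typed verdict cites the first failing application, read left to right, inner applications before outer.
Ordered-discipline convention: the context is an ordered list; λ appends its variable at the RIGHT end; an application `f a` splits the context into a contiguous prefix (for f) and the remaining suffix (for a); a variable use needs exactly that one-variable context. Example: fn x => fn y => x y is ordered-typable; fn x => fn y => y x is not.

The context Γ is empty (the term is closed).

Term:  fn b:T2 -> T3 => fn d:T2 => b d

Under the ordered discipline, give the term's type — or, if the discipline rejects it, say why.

term : (T2 -> T3) -> T2 -> T3
counts: b (λ-bound)=1; d (λ-bound)=1
order of uses: b, d
typing: ✓ — (T2 -> T3) -> T2 -> T3
summary: ordered ✓; linear ✓; affine ✓; relevant ✓; unrestricted ✓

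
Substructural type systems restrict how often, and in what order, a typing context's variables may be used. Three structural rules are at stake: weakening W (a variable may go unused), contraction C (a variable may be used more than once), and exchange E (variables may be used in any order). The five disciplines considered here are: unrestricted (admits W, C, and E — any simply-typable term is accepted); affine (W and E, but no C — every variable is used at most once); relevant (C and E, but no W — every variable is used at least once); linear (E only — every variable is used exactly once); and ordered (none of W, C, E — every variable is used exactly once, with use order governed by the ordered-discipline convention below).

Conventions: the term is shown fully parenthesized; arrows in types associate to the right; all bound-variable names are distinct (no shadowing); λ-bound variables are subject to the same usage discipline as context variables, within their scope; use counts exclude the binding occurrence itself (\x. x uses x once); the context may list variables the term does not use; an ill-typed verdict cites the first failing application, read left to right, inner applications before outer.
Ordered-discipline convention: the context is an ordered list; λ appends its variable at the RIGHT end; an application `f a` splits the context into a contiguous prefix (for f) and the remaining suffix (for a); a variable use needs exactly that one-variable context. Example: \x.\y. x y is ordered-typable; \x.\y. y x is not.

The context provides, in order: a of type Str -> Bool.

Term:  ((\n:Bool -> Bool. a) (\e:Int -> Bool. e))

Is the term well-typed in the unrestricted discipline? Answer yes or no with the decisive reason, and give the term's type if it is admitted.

no — not simply typable
use counts: a: 1×, n (bound): 0×, e (bound): 1×
use order (left to right): a, e
typing: ill-typed: an argument (Int -> Bool) -> Int -> Bool mismatches the expected Bool -> Bool
all disciplines: ordered ✗, linear ✗, affine ✗, relevant ✗, unrestricted ✗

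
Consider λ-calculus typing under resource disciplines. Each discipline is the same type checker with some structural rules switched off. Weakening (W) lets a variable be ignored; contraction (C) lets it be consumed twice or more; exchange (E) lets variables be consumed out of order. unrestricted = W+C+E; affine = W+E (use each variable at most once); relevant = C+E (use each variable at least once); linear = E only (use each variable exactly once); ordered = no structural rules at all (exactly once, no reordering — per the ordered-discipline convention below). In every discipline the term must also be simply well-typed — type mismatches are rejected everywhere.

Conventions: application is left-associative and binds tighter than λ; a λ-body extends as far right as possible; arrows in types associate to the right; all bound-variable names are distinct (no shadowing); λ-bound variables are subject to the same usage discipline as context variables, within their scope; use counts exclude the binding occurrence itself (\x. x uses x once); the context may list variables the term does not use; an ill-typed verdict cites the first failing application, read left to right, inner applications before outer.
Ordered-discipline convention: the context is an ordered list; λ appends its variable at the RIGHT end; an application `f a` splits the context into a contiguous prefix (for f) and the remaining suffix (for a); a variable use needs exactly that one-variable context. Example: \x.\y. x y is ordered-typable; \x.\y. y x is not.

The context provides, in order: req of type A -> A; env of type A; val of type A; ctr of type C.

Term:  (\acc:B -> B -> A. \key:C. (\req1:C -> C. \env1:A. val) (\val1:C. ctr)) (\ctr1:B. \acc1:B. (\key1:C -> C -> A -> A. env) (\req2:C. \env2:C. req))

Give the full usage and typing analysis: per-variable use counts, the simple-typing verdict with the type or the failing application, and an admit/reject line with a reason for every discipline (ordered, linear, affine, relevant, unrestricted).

use counts: req: 1; env: 1; val: 1; ctr: 1; acc (bound): 0; key (bound): 0; req1 (bound): 0; env1 (bound): 0; val1 (bound): 0; ctr1 (bound): 0; acc1 (bound): 0; key1 (bound): 0; req2 (bound): 0; env2 (bound): 0
left-to-right use order: val, ctr, env, req
typing: the term checks, with type C -> A -> A
ordered: ✗, unused: acc, key, req1, env1, val1, ctr1, acc1, key1, req2, env2 — weakening required
linear: ✗, unused: acc, key, req1, env1, val1, ctr1, acc1, key1, req2, env2 — weakening required
affine: ✓, no duplicate uses among req, env, val, ctr, acc, key, req1, env1, val1, ctr1, acc1, key1, req2, env2
relevant: ✗, unused: acc, key, req1, env1, val1, ctr1, acc1, key1, req2, env2 — weakening required
unrestricted: ✓, simply typable at C -> A -> A; W, C, E all held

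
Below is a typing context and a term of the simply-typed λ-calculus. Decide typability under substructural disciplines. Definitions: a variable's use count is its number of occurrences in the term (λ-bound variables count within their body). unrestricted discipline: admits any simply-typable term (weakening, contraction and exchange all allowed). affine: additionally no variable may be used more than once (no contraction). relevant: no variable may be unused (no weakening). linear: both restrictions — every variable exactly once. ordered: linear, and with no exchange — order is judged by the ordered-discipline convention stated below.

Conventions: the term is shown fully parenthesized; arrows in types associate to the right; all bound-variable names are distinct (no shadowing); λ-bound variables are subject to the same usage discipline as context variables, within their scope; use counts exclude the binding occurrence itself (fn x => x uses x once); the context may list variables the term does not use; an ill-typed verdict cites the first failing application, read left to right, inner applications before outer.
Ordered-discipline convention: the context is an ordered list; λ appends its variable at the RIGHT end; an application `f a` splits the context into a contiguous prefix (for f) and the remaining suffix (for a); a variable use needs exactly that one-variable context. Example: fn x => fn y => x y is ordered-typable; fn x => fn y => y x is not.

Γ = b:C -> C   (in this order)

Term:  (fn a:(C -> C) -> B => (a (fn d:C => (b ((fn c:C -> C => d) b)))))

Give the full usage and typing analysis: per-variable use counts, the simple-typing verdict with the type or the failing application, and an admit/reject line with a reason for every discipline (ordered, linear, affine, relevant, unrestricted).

use counts: b: 2×; a [bound]: 1×; d [bound]: 1×; c [bound]: 0×
left-to-right use order: a, b, d, b
typing: well-typed — term : ((C -> C) -> B) -> B
ordered ✗ (b ×2 used more than once (contraction); needs weakening: c unused)
linear ✗ (b ×2 used more than once (contraction); needs weakening: c unused)
affine ✗ (b ×2 used more than once (contraction))
relevant ✗ (needs weakening: c unused)
unrestricted ✓ (well-typed at ((C -> C) -> B) -> B; no restrictions here)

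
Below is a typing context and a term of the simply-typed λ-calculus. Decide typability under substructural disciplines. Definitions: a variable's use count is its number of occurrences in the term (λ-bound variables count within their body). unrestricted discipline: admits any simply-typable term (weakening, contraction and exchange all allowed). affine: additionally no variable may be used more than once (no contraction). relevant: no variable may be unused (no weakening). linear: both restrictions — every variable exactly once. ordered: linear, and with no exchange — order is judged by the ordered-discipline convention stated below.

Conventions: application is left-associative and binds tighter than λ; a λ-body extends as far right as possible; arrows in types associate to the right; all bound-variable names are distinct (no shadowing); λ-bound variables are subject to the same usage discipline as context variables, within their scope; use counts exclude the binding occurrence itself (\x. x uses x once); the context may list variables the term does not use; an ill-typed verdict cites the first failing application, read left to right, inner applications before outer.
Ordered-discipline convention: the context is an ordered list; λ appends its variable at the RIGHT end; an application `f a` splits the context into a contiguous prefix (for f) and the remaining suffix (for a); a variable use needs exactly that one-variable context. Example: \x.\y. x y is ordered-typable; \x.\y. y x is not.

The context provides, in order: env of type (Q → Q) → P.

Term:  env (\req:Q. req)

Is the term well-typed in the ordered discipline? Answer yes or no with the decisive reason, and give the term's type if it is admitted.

yes — one use each (env, req); ordered split holds; term : P
usage: env ×1, req [bound] ×1
order of uses: env, req
typing: well-typed at P
all disciplines: ordered ✓ · linear ✓ · affine ✓ · relevant ✓ · unrestricted ✓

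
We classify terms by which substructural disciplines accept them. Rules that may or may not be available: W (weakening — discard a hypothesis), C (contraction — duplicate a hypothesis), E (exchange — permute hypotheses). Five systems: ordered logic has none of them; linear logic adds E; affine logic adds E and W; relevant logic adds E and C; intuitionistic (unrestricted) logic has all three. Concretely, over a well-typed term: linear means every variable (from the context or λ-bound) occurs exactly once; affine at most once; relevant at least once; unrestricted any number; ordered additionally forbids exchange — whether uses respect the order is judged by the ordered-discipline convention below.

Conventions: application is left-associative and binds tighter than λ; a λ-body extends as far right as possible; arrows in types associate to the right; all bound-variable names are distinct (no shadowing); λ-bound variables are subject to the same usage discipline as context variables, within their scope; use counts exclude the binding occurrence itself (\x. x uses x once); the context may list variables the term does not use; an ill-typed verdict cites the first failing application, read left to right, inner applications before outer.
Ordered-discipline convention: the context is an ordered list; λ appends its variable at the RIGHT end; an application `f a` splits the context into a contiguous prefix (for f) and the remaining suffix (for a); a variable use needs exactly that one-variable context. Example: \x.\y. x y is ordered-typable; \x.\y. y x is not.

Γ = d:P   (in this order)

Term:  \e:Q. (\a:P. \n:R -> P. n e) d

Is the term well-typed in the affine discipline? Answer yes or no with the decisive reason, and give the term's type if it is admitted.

no — not simply typable
usage: d ×1, e (λ-bound) ×1, a (λ-bound) ×0, n (λ-bound) ×1
left-to-right use order: n, e, d
typing: ill-typed: an application expects R but receives Q
all disciplines: ordered ✗; linear ✗; affine ✗; relevant ✗; unrestricted ✗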